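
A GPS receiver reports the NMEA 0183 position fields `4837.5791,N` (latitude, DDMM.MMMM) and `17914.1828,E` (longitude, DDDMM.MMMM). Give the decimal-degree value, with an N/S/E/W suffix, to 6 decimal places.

φ: split at 2 digits → 48° and 37.5791′; 48 + 37.5791/60 = 48.6263183
Lon: split at 3 digits → 179° and 14.1828′; 179 + 14.1828/60 = 179.2363800

48.626318° N, 179.236380° E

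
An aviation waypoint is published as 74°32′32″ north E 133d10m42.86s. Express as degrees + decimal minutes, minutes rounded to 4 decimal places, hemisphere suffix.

74° 32.5333′ N, 133° 10.7143′ E

Lat: 32 + 32/60 = 32.533333′
Lon: seconds/60 = 0.71433; minutes = 10 + 0.71433 = 10.714333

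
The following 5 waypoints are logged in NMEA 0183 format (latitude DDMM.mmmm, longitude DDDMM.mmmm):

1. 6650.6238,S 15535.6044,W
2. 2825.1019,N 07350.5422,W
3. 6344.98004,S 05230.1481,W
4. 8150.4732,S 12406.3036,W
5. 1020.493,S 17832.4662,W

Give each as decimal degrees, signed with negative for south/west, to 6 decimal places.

1. -66.843730, -155.593407
2. 28.418365, -73.842370
3. -63.749667, -52.502468
4. -81.841220, -124.105060
5. -10.341550, -178.541103

Point 1:
  φ: split at 2 digits → 66° and 50.6238′; 66 + 50.6238/60 = 66.8437300
  hemisphere S, so the sign is −
  Longitude: split at 3 digits → 155° and 35.6044′; 155 + 35.6044/60 = 155.5934067
  W → negative
Point 2:
  Latitude: degrees = first 2 digits = 28, minutes = 25.1019; 28 + 25.1019/60 = 28.4183650
  N → positive
  Longitude: split at 3 digits → 073° and 50.5422′; 73 + 50.5422/60 = 73.8423700
  hemisphere W, so the sign is −
Point 3:
  Latitude: split at 2 digits → 63° and 44.98004′; 63 + 44.98004/60 = 63.7496673
  S → negative
  Lon: split at 3 digits → 052° and 30.1481′; 52 + 30.1481/60 = 52.5024683
  W ⇒ negate
Point 4:
  φ: degrees = first 2 digits = 81, minutes = 50.4732; 81 + 50.4732/60 = 81.8412200
  hemisphere S, so the sign is −
  λ: split at 3 digits → 124° and 6.3036′; 124 + 6.3036/60 = 124.1050600
  W → negative
Point 5:
  φ: split at 2 digits → 10° and 20.493′; 10 + 20.493/60 = 10.3415500
  S ⇒ negate
  Lon: split at 3 digits → 178° and 32.4662′; 178 + 32.4662/60 = 178.5411033
  W → negative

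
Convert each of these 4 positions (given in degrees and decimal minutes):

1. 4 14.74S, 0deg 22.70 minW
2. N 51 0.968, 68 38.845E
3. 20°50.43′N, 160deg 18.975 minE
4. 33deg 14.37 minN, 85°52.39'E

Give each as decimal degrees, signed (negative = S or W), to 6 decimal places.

1. -4.245667, -0.378333
2. 51.016133, 68.647417
3. 20.840500, 160.316250
4. 33.239500, 85.873167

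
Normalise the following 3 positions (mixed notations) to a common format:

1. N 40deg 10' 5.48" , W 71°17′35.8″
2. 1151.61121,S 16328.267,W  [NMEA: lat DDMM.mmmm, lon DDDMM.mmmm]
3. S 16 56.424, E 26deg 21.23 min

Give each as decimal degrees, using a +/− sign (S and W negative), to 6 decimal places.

1. 40.168189, -71.293278
2. -11.860187, -163.471117
3. -16.940400, 26.353833

Point 1:
  Latitude: 40° + 10/60 + 5.48/3600 = 40 + 0.166667 + 0.001522 = 40.1681889
  N → positive
  Longitude: 17′ + 35.8″ = 17.59667′; 71 + 17.59667/60 = 71.2932778
  hemisphere W, so the sign is −
Point 2:
  Latitude: degrees = first 2 digits = 11, minutes = 51.61121; 11 + 51.61121/60 = 11.8601868
  S ⇒ negate
  λ: split at 3 digits → 163° and 28.267′; 163 + 28.267/60 = 163.4711167
  hemisphere W, so the sign is −
Point 3:
  Latitude: 56.424′ = 0.940400°; total 16.9404000
  S → negative
  λ: 21.23′ = 0.353833°; total 26.3538333
  E ⇒ keep positive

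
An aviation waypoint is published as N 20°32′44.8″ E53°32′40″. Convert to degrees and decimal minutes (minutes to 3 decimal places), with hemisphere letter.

20° 32.747′ N, 53° 32.667′ E

Lat: seconds/60 = 0.74667; minutes = 32 + 0.74667 = 32.74667
Lon: seconds/60 = 0.66667; minutes = 32 + 0.66667 = 32.66667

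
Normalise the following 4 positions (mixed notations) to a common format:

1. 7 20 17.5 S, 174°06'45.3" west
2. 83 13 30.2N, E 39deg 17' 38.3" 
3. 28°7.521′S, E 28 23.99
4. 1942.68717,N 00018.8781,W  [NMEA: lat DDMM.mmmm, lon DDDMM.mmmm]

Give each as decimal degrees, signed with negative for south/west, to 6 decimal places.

1. -7.338194, -174.112583
2. 83.225056, 39.293972
3. -28.125350, 28.399833
4. 19.711453, -0.314635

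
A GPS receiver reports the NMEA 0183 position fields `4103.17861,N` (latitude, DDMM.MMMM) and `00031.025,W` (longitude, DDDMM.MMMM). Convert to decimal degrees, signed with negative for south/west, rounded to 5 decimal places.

41.05298, -0.51708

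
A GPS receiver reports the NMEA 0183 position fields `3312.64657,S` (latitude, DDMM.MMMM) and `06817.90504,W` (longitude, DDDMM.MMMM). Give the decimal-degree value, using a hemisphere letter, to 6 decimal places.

33.210776° S, 68.298417° W

Latitude: split at 2 digits → 33° and 12.64657′; 33 + 12.64657/60 = 33.2107762
Longitude: split at 3 digits → 068° and 17.90504′; 68 + 17.90504/60 = 68.2984173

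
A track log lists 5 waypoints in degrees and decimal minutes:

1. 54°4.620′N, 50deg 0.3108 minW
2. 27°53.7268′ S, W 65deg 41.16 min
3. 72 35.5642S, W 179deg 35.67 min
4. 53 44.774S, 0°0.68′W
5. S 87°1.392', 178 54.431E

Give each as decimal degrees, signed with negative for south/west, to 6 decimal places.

Point 1:
  φ: 54 + 4.62/60 = 54.0770000
  N → positive
  λ: 0.3108′ = 0.005180°; total 50.0051800
  hemisphere W, so the sign is −
Point 2:
  Lat: 27 + 53.7268/60 = 27.8954467
  hemisphere S, so the sign is −
  Lon: 41.16′ = 0.686000°; total 65.6860000
  W ⇒ negate
Point 3:
  Latitude: 72 + 35.5642/60 = 72.5927367
  S → negative
  Lon: 35.67′ = 0.594500°; total 179.5945000
  hemisphere W, so the sign is −
Point 4:
  Latitude: 53 + 44.774/60 = 53.7462333
  hemisphere S, so the sign is −
  Lon: 0.68′ = 0.011333°; total 0.0113333
  W → negative
Point 5:
  Latitude: 87 + 1.392/60 = 87.0232000
  S → negative
  Lon: 178 + 54.431/60 = 178.9071833
  E → positive

1. 54.077000, -50.005180
2. -27.895447, -65.686000
3. -72.592737, -179.594500
4. -53.746233, -0.011333
5. -87.023200, 178.907183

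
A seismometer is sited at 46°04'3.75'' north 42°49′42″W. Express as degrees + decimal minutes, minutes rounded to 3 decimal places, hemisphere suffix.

Latitude: 4 + 3.75/60 = 4.06250′
Longitude: seconds/60 = 0.70000; minutes = 49 + 0.70000 = 49.70000

46° 4.063′ N, 42° 49.700′ W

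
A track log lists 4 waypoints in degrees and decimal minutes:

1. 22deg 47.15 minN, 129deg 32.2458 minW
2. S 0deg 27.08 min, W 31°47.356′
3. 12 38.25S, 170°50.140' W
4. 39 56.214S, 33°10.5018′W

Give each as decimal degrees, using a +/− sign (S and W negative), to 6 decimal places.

1. 22.785833, -129.537430
2. -0.451333, -31.789267
3. -12.637500, -170.835667
4. -39.936900, -33.175030

Point 1:
  φ: 22 + 47.15/60 = 22.7858333
  N ⇒ keep positive
  Lon: 32.2458′ = 0.537430°; total 129.5374300
  hemisphere W, so the sign is −
Point 2:
  Lat: 27.08′ = 0.451333°; total 0.4513333
  S ⇒ negate
  Longitude: 47.356′ = 0.789267°; total 31.7892667
  W ⇒ negate
Point 3:
  Latitude: 12 + 38.25/60 = 12.6375000
  S → negative
  λ: 50.14′ = 0.835667°; total 170.8356667
  hemisphere W, so the sign is −
Point 4:
  Lat: 56.214′ = 0.936900°; total 39.9369000
  hemisphere S, so the sign is −
  Lon: 33 + 10.5018/60 = 33.1750300
  W ⇒ negate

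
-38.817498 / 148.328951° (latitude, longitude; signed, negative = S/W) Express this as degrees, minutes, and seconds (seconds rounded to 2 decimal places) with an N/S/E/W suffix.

Latitude is negative → S; |value| = 38.817498
φ: whole degrees 38; 49.04988′ → 49′ and 2.9928″
Lon: 0.328951° → 19.73706′; 0.73706 × 60 = 44.2236″

38°49′2.99″ S, 148°19′44.22″ E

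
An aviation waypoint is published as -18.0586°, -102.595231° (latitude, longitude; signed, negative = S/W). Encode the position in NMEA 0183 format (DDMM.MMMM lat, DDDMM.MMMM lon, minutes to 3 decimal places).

1803.516,S / 10235.714,W

Latitude is negative → S; |value| = 18.058600
Lat: minutes = (18.058600 − 18) × 60 = 3.51600
Longitude is negative → W; |value| = 102.595231
Lon: 102° + 0.595231 × 60 = 102° 35.71386′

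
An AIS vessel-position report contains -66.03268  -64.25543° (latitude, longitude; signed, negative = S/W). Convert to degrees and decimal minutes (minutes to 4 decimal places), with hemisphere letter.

66° 1.9608′ S, 64° 15.3258′ W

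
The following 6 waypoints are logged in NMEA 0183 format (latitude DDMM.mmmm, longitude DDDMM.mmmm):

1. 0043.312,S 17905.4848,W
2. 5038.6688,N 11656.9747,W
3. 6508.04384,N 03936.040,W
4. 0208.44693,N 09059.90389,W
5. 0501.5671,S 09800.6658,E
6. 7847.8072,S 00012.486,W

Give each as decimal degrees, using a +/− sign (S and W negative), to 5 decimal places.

1. -0.72187, -179.09141
2. 50.64448, -116.94958
3. 65.13406, -39.60067
4. 2.14078, -90.99840
5. -5.02612, 98.01110
6. -78.79679, -0.20810

Point 1:
  φ: degrees = first 2 digits = 0, minutes = 43.312; 0 + 43.312/60 = 0.721867
  S → negative
  λ: split at 3 digits → 179° and 5.4848′; 179 + 5.4848/60 = 179.091413
  W → negative
Point 2:
  φ: split at 2 digits → 50° and 38.6688′; 50 + 38.6688/60 = 50.644480
  N ⇒ keep positive
  λ: split at 3 digits → 116° and 56.9747′; 116 + 56.9747/60 = 116.949578
  W ⇒ negate
Point 3:
  Latitude: split at 2 digits → 65° and 8.04384′; 65 + 8.04384/60 = 65.134064
  N ⇒ keep positive
  Lon: degrees = first 3 digits = 39, minutes = 36.04; 39 + 36.04/60 = 39.600667
  W → negative
Point 4:
  φ: degrees = first 2 digits = 2, minutes = 8.44693; 2 + 8.44693/60 = 2.140782
  N → positive
  λ: split at 3 digits → 090° and 59.90389′; 90 + 59.90389/60 = 90.998398
  W → negative
Point 5:
  Latitude: split at 2 digits → 05° and 1.5671′; 5 + 1.5671/60 = 5.026118
  S → negative
  Lon: split at 3 digits → 098° and 0.6658′; 98 + 0.6658/60 = 98.011097
  E → positive
Point 6:
  Latitude: split at 2 digits → 78° and 47.8072′; 78 + 47.8072/60 = 78.796787
  hemisphere S, so the sign is −
  Lon: degrees = first 3 digits = 0, minutes = 12.486; 0 + 12.486/60 = 0.208100
  hemisphere W, so the sign is −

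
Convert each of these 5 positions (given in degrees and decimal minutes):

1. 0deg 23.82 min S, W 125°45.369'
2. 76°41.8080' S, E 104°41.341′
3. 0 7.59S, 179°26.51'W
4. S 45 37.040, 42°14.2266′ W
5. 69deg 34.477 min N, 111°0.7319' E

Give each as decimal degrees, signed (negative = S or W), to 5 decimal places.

Point 1:
  φ: 0 + 23.82/60 = 0.397000
  S ⇒ negate
  Lon: 125 + 45.369/60 = 125.756150
  hemisphere W, so the sign is −
Point 2:
  φ: 76 + 41.808/60 = 76.696800
  hemisphere S, so the sign is −
  λ: 41.341′ = 0.689017°; total 104.689017
  E → positive
Point 3:
  Latitude: 7.59′ = 0.126500°; total 0.126500
  hemisphere S, so the sign is −
  λ: 26.51′ = 0.441833°; total 179.441833
  W → negative
Point 4:
  Latitude: 45 + 37.04/60 = 45.617333
  S ⇒ negate
  Longitude: 14.2266′ = 0.237110°; total 42.237110
  W ⇒ negate
Point 5:
  Lat: 69 + 34.477/60 = 69.574617
  N ⇒ keep positive
  Lon: 0.7319′ = 0.012198°; total 111.012198
  E → positive

1. -0.39700, -125.75615
2. -76.69680, 104.68902
3. -0.12650, -179.44183
4. -45.61733, -42.23711
5. 69.57462, 111.01220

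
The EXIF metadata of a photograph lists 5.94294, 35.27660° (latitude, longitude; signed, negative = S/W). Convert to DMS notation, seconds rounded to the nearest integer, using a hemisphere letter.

5°56′35″ N, 35°16′36″ E

Lat: whole degrees 5; 56.57640′ → 56′ and 34.58″
Longitude: 0.276600° → 16.59600′; 0.59600 × 60 = 35.76″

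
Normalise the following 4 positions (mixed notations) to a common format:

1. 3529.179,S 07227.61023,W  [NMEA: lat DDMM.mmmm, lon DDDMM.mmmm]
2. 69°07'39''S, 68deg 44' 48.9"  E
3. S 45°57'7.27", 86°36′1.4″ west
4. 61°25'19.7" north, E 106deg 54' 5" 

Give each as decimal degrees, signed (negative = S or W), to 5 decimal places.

1. -35.48632, -72.46017
2. -69.12750, 68.74692
3. -45.95202, -86.60039
4. 61.42214, 106.90139

Point 1:
  Latitude: degrees = first 2 digits = 35, minutes = 29.179; 35 + 29.179/60 = 35.486317
  S ⇒ negate
  Longitude: split at 3 digits → 072° and 27.61023′; 72 + 27.61023/60 = 72.460171
  W ⇒ negate
Point 2:
  Lat: 69 + 7/60 + 39/3600 = 69.127500
  S ⇒ negate
  Longitude: 44′ + 48.9″ = 44.81500′; 68 + 44.81500/60 = 68.746917
  E → positive
Point 3:
  Latitude: 45° + 57/60 + 7.27/3600 = 45 + 0.950000 + 0.002019 = 45.952019
  hemisphere S, so the sign is −
  Longitude: 86 + 36/60 + 1.4/3600 = 86.600389
  W → negative
Point 4:
  Lat: 61° + 25/60 + 19.7/3600 = 61 + 0.416667 + 0.005472 = 61.422139
  N ⇒ keep positive
  Longitude: 54′ + 5″ = 54.08333′; 106 + 54.08333/60 = 106.901389
  E ⇒ keep positive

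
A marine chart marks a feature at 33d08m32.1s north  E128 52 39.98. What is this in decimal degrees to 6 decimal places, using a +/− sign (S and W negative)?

33.142250, 128.877772

Lat: 33 + 8/60 + 32.1/3600 = 33.1422500
N ⇒ keep positive
Longitude: 128 + 52/60 + 39.98/3600 = 128.8777722
E → positive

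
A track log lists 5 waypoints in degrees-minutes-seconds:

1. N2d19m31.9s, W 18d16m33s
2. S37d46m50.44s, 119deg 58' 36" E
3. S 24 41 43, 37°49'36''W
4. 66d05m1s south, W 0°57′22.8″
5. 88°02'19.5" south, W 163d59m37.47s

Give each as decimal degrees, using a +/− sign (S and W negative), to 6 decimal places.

1. 2.325528, -18.275833
2. -37.780678, 119.976667
3. -24.695278, -37.826667
4. -66.083611, -0.956333
5. -88.038750, -163.993742

Point 1:
  Lat: 19′ + 31.9″ = 19.53167′; 2 + 19.53167/60 = 2.3255278
  N → positive
  λ: 18° + 16/60 + 33/3600 = 18 + 0.266667 + 0.009167 = 18.2758333
  hemisphere W, so the sign is −
Point 2:
  Lat: 37° + 46/60 + 50.44/3600 = 37 + 0.766667 + 0.014011 = 37.7806778
  hemisphere S, so the sign is −
  Longitude: 119 + 58/60 + 36/3600 = 119.9766667
  E ⇒ keep positive
Point 3:
  Latitude: 24° + 41/60 + 43/3600 = 24 + 0.683333 + 0.011944 = 24.6952778
  S ⇒ negate
  λ: 37° + 49/60 + 36/3600 = 37 + 0.816667 + 0.010000 = 37.8266667
  W ⇒ negate
Point 4:
  Latitude: 66 + 5/60 + 1/3600 = 66.0836111
  S ⇒ negate
  λ: 0° + 57/60 + 22.8/3600 = 0 + 0.950000 + 0.006333 = 0.9563333
  W → negative
Point 5:
  φ: 88° + 2/60 + 19.5/3600 = 88 + 0.033333 + 0.005417 = 88.0387500
  S ⇒ negate
  λ: 163 + 59/60 + 37.47/3600 = 163.9937417
  hemisphere W, so the sign is −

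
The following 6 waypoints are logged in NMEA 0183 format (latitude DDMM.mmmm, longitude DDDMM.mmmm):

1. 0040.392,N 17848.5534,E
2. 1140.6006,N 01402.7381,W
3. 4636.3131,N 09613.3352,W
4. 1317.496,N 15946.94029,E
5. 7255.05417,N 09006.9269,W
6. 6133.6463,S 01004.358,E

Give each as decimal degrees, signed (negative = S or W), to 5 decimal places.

1. 0.67320, 178.80922
2. 11.67668, -14.04564
3. 46.60522, -96.22225
4. 13.29160, 159.78234
5. 72.91757, -90.11545
6. -61.56077, 10.07263

Point 1:
  φ: split at 2 digits → 00° and 40.392′; 0 + 40.392/60 = 0.673200
  N → positive
  λ: split at 3 digits → 178° and 48.5534′; 178 + 48.5534/60 = 178.809223
  E → positive
Point 2:
  Latitude: split at 2 digits → 11° and 40.6006′; 11 + 40.6006/60 = 11.676677
  N ⇒ keep positive
  Lon: split at 3 digits → 014° and 2.7381′; 14 + 2.7381/60 = 14.045635
  W → negative
Point 3:
  φ: degrees = first 2 digits = 46, minutes = 36.3131; 46 + 36.3131/60 = 46.605218
  N → positive
  λ: degrees = first 3 digits = 96, minutes = 13.3352; 96 + 13.3352/60 = 96.222253
  W ⇒ negate
Point 4:
  Lat: split at 2 digits → 13° and 17.496′; 13 + 17.496/60 = 13.291600
  N → positive
  λ: degrees = first 3 digits = 159, minutes = 46.94029; 159 + 46.94029/60 = 159.782338
  E → positive
Point 5:
  φ: split at 2 digits → 72° and 55.05417′; 72 + 55.05417/60 = 72.917570
  N → positive
  Longitude: split at 3 digits → 090° and 6.9269′; 90 + 6.9269/60 = 90.115448
  W ⇒ negate
Point 6:
  Lat: degrees = first 2 digits = 61, minutes = 33.6463; 61 + 33.6463/60 = 61.560772
  S → negative
  Lon: split at 3 digits → 010° and 4.358′; 10 + 4.358/60 = 10.072633
  E → positive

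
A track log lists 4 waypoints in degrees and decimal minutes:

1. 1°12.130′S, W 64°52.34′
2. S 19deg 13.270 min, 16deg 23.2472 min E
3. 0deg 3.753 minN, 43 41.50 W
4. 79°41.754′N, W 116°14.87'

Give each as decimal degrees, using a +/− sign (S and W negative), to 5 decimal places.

Point 1:
  Lat: 12.13′ = 0.202167°; total 1.202167
  S ⇒ negate
  Longitude: 52.34′ = 0.872333°; total 64.872333
  hemisphere W, so the sign is −
Point 2:
  Latitude: 19 + 13.27/60 = 19.221167
  S ⇒ negate
  Longitude: 23.2472′ = 0.387453°; total 16.387453
  E ⇒ keep positive
Point 3:
  Lat: 0 + 3.753/60 = 0.062550
  N → positive
  Longitude: 43 + 41.5/60 = 43.691667
  hemisphere W, so the sign is −
Point 4:
  φ: 79 + 41.754/60 = 79.695900
  N ⇒ keep positive
  Longitude: 14.87′ = 0.247833°; total 116.247833
  W ⇒ negate

1. -1.20217, -64.87233
2. -19.22117, 16.38745
3. 0.06255, -43.69167
4. 79.69590, -116.24783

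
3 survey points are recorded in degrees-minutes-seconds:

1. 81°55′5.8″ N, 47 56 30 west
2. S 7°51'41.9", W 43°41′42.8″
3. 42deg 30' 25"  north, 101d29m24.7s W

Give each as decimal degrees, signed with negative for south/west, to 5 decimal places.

1. 81.91828, -47.94167
2. -7.86164, -43.69522
3. 42.50694, -101.49019

Point 1:
  Latitude: 55′ + 5.8″ = 55.09667′; 81 + 55.09667/60 = 81.918278
  N → positive
  λ: 47 + 56/60 + 30/3600 = 47.941667
  W ⇒ negate
Point 2:
  φ: 7° + 51/60 + 41.9/3600 = 7 + 0.850000 + 0.011639 = 7.861639
  S → negative
  Lon: 43 + 41/60 + 42.8/3600 = 43.695222
  W ⇒ negate
Point 3:
  Lat: 42 + 30/60 + 25/3600 = 42.506944
  N ⇒ keep positive
  Lon: 29′ + 24.7″ = 29.41167′; 101 + 29.41167/60 = 101.490194
  W ⇒ negate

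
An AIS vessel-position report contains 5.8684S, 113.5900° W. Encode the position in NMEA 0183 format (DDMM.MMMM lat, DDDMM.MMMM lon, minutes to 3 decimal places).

Latitude: minutes = (5.868400 − 5) × 60 = 52.10400
Longitude: 113° + 0.590000 × 60 = 113° 35.40000′

0552.104,S / 11335.400,W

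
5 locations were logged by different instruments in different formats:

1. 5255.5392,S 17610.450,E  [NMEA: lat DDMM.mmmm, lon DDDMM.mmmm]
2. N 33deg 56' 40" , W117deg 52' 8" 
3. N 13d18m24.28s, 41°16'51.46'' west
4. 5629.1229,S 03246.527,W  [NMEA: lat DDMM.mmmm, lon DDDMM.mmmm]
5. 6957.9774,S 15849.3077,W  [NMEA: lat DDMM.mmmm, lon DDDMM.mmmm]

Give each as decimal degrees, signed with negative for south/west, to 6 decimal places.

1. -52.925653, 176.174167
2. 33.944444, -117.868889
3. 13.306744, -41.280961
4. -56.485382, -32.775450
5. -69.966290, -158.821795

Point 1:
  Lat: split at 2 digits → 52° and 55.5392′; 52 + 55.5392/60 = 52.9256533
  S ⇒ negate
  λ: degrees = first 3 digits = 176, minutes = 10.45; 176 + 10.45/60 = 176.1741667
  E ⇒ keep positive
Point 2:
  φ: 33° + 56/60 + 40/3600 = 33 + 0.933333 + 0.011111 = 33.9444444
  N ⇒ keep positive
  λ: 117° + 52/60 + 8/3600 = 117 + 0.866667 + 0.002222 = 117.8688889
  hemisphere W, so the sign is −
Point 3:
  φ: 13° + 18/60 + 24.28/3600 = 13 + 0.300000 + 0.006744 = 13.3067444
  N → positive
  λ: 16′ + 51.46″ = 16.85767′; 41 + 16.85767/60 = 41.2809611
  W → negative
Point 4:
  Lat: degrees = first 2 digits = 56, minutes = 29.1229; 56 + 29.1229/60 = 56.4853817
  hemisphere S, so the sign is −
  Lon: split at 3 digits → 032° and 46.527′; 32 + 46.527/60 = 32.7754500
  hemisphere W, so the sign is −
Point 5:
  Lat: degrees = first 2 digits = 69, minutes = 57.9774; 69 + 57.9774/60 = 69.9662900
  S ⇒ negate
  Lon: split at 3 digits → 158° and 49.3077′; 158 + 49.3077/60 = 158.8217950
  hemisphere W, so the sign is −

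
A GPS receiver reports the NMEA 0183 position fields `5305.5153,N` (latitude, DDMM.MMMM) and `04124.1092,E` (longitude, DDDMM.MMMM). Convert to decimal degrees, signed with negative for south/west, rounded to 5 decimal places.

φ: split at 2 digits → 53° and 5.5153′; 53 + 5.5153/60 = 53.091922
N → positive
λ: split at 3 digits → 041° and 24.1092′; 41 + 24.1092/60 = 41.401820
E ⇒ keep positive

53.09192, 41.40182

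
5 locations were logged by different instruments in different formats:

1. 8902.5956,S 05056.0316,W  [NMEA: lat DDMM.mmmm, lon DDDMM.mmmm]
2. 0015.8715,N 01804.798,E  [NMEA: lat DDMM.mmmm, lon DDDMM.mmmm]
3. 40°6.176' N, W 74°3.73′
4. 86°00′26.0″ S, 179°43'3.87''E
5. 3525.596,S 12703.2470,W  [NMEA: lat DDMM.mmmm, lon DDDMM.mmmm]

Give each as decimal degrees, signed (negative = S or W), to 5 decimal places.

1. -89.04326, -50.93386
2. 0.26453, 18.07997
3. 40.10293, -74.06217
4. -86.00722, 179.71774
5. -35.42660, -127.05412

Point 1:
  Latitude: split at 2 digits → 89° and 2.5956′; 89 + 2.5956/60 = 89.043260
  hemisphere S, so the sign is −
  Lon: degrees = first 3 digits = 50, minutes = 56.0316; 50 + 56.0316/60 = 50.933860
  hemisphere W, so the sign is −
Point 2:
  Latitude: degrees = first 2 digits = 0, minutes = 15.8715; 0 + 15.8715/60 = 0.264525
  N → positive
  λ: split at 3 digits → 018° and 4.798′; 18 + 4.798/60 = 18.079967
  E → positive
Point 3:
  φ: 6.176′ = 0.102933°; total 40.102933
  N ⇒ keep positive
  Lon: 3.73′ = 0.062167°; total 74.062167
  hemisphere W, so the sign is −
Point 4:
  Lat: 86° + 0/60 + 26/3600 = 86 + 0.000000 + 0.007222 = 86.007222
  S → negative
  Lon: 179 + 43/60 + 3.87/3600 = 179.717742
  E ⇒ keep positive
Point 5:
  Latitude: degrees = first 2 digits = 35, minutes = 25.596; 35 + 25.596/60 = 35.426600
  hemisphere S, so the sign is −
  Longitude: degrees = first 3 digits = 127, minutes = 3.247; 127 + 3.247/60 = 127.054117
  hemisphere W, so the sign is −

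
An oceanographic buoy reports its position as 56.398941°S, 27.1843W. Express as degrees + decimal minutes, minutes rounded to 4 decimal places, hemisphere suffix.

56° 23.9365′ S, 27° 11.0580′ W

φ: minutes = (56.398941 − 56) × 60 = 23.936460
λ: 27° + 0.184300 × 60 = 27° 11.058000′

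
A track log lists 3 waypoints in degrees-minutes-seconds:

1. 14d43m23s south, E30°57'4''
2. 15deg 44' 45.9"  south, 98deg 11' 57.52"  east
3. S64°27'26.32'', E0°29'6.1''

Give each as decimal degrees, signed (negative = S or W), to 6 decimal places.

Point 1:
  Lat: 43′ + 23″ = 43.38333′; 14 + 43.38333/60 = 14.7230556
  S → negative
  Longitude: 30 + 57/60 + 4/3600 = 30.9511111
  E ⇒ keep positive
Point 2:
  Lat: 44′ + 45.9″ = 44.76500′; 15 + 44.76500/60 = 15.7460833
  S ⇒ negate
  Longitude: 11′ + 57.52″ = 11.95867′; 98 + 11.95867/60 = 98.1993111
  E ⇒ keep positive
Point 3:
  Latitude: 64° + 27/60 + 26.32/3600 = 64 + 0.450000 + 0.007311 = 64.4573111
  S ⇒ negate
  λ: 0° + 29/60 + 6.1/3600 = 0 + 0.483333 + 0.001694 = 0.4850278
  E ⇒ keep positive

1. -14.723056, 30.951111
2. -15.746083, 98.199311
3. -64.457311, 0.485028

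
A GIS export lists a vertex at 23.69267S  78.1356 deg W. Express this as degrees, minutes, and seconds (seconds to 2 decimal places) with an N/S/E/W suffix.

23°41′33.61″ S, 78°08′8.16″ W

Latitude: 0.692670° → 41.56020′; 0.56020 × 60 = 33.6120″
Lon: 0.135600 × 60 = 8.13600′ → 8′, remainder × 60 = 8.1600″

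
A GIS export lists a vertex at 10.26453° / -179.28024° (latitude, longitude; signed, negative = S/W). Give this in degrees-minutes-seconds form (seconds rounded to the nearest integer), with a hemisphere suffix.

φ: whole degrees 10; 15.87180′ → 15′ and 52.31″
Longitude is negative → W; |value| = 179.280240
Longitude: 0.280240° → 16.81440′; 0.81440 × 60 = 48.86″

10°15′52″ N, 179°16′49″ W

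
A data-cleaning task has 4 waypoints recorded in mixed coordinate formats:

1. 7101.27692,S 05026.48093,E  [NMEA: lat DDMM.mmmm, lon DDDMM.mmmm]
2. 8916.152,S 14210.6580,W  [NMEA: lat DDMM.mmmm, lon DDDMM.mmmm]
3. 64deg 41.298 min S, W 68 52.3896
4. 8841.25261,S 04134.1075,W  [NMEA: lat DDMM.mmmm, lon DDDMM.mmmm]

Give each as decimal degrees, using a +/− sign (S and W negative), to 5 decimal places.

1. -71.02128, 50.44135
2. -89.26920, -142.17763
3. -64.68830, -68.87316
4. -88.68754, -41.56846

Point 1:
  φ: split at 2 digits → 71° and 1.27692′; 71 + 1.27692/60 = 71.021282
  S → negative
  λ: degrees = first 3 digits = 50, minutes = 26.48093; 50 + 26.48093/60 = 50.441349
  E → positive
Point 2:
  Lat: split at 2 digits → 89° and 16.152′; 89 + 16.152/60 = 89.269200
  hemisphere S, so the sign is −
  Lon: split at 3 digits → 142° and 10.658′; 142 + 10.658/60 = 142.177633
  hemisphere W, so the sign is −
Point 3:
  φ: 41.298′ = 0.688300°; total 64.688300
  S → negative
  Longitude: 68 + 52.3896/60 = 68.873160
  W → negative
Point 4:
  φ: split at 2 digits → 88° and 41.25261′; 88 + 41.25261/60 = 88.687544
  hemisphere S, so the sign is −
  λ: degrees = first 3 digits = 41, minutes = 34.1075; 41 + 34.1075/60 = 41.568458
  W ⇒ negate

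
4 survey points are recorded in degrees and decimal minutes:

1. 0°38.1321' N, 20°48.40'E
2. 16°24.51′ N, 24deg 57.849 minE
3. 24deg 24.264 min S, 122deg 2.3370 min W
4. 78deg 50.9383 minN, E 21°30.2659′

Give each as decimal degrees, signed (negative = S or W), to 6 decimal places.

1. 0.635535, 20.806667
2. 16.408500, 24.964150
3. -24.404400, -122.038950
4. 78.848972, 21.504432

Point 1:
  φ: 38.1321′ = 0.635535°; total 0.6355350
  N ⇒ keep positive
  Longitude: 20 + 48.4/60 = 20.8066667
  E ⇒ keep positive
Point 2:
  Latitude: 24.51′ = 0.408500°; total 16.4085000
  N ⇒ keep positive
  λ: 24 + 57.849/60 = 24.9641500
  E ⇒ keep positive
Point 3:
  Latitude: 24 + 24.264/60 = 24.4044000
  S ⇒ negate
  λ: 2.337′ = 0.038950°; total 122.0389500
  hemisphere W, so the sign is −
Point 4:
  Lat: 50.9383′ = 0.848972°; total 78.8489717
  N → positive
  Lon: 30.2659′ = 0.504432°; total 21.5044317
  E → positive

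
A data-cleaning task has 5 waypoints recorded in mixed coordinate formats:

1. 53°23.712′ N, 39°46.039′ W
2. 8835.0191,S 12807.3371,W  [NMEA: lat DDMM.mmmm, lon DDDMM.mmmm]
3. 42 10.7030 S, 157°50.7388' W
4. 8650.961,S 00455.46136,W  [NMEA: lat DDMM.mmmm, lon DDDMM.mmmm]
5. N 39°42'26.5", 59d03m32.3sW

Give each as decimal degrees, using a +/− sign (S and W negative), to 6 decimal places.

Point 1:
  φ: 53 + 23.712/60 = 53.3952000
  N ⇒ keep positive
  Longitude: 46.039′ = 0.767317°; total 39.7673167
  hemisphere W, so the sign is −
Point 2:
  Latitude: degrees = first 2 digits = 88, minutes = 35.0191; 88 + 35.0191/60 = 88.5836517
  hemisphere S, so the sign is −
  λ: degrees = first 3 digits = 128, minutes = 7.3371; 128 + 7.3371/60 = 128.1222850
  W → negative
Point 3:
  φ: 42 + 10.703/60 = 42.1783833
  hemisphere S, so the sign is −
  λ: 157 + 50.7388/60 = 157.8456467
  hemisphere W, so the sign is −
Point 4:
  Lat: split at 2 digits → 86° and 50.961′; 86 + 50.961/60 = 86.8493500
  S → negative
  Longitude: degrees = first 3 digits = 4, minutes = 55.46136; 4 + 55.46136/60 = 4.9243560
  W ⇒ negate
Point 5:
  Latitude: 42′ + 26.5″ = 42.44167′; 39 + 42.44167/60 = 39.7073611
  N → positive
  λ: 59 + 3/60 + 32.3/3600 = 59.0589722
  hemisphere W, so the sign is −

1. 53.395200, -39.767317
2. -88.583652, -128.122285
3. -42.178383, -157.845647
4. -86.849350, -4.924356
5. 39.707361, -59.058972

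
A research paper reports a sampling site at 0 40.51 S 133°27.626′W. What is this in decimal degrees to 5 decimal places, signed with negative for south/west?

Latitude: 0 + 40.51/60 = 0.675167
hemisphere S, so the sign is −
Longitude: 27.626′ = 0.460433°; total 133.460433
W ⇒ negate

-0.67517, -133.46043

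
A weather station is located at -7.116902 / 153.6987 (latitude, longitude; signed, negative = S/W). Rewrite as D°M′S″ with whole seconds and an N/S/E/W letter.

7°07′1″ S, 153°41′55″ E

Latitude is negative → S; |value| = 7.116902
Latitude: whole degrees 7; 7.01412′ → 7′ and 0.85″
Longitude: whole degrees 153; 41.92200′ → 41′ and 55.32″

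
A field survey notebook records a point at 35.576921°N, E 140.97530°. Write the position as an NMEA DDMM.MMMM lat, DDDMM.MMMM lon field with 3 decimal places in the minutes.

3534.615,N / 14058.518,E

Lat: 35° + 0.576921 × 60 = 35° 34.61526′
Lon: minutes = (140.975300 − 140) × 60 = 58.51800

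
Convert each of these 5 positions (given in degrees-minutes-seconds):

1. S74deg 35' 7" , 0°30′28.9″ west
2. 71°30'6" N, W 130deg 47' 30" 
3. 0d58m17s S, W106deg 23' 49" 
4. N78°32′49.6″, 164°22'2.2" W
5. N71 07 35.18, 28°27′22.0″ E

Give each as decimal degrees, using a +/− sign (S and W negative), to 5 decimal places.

Point 1:
  Latitude: 74° + 35/60 + 7/3600 = 74 + 0.583333 + 0.001944 = 74.585278
  S ⇒ negate
  Longitude: 30′ + 28.9″ = 30.48167′; 0 + 30.48167/60 = 0.508028
  W → negative
Point 2:
  Latitude: 71 + 30/60 + 6/3600 = 71.501667
  N → positive
  λ: 130° + 47/60 + 30/3600 = 130 + 0.783333 + 0.008333 = 130.791667
  W ⇒ negate
Point 3:
  φ: 0 + 58/60 + 17/3600 = 0.971389
  hemisphere S, so the sign is −
  λ: 106 + 23/60 + 49/3600 = 106.396944
  W → negative
Point 4:
  Latitude: 78 + 32/60 + 49.6/3600 = 78.547111
  N ⇒ keep positive
  λ: 22′ + 2.2″ = 22.03667′; 164 + 22.03667/60 = 164.367278
  W ⇒ negate
Point 5:
  Latitude: 7′ + 35.18″ = 7.58633′; 71 + 7.58633/60 = 71.126439
  N ⇒ keep positive
  Longitude: 28 + 27/60 + 22/3600 = 28.456111
  E → positive

1. -74.58528, -0.50803
2. 71.50167, -130.79167
3. -0.97139, -106.39694
4. 78.54711, -164.36728
5. 71.12644, 28.45611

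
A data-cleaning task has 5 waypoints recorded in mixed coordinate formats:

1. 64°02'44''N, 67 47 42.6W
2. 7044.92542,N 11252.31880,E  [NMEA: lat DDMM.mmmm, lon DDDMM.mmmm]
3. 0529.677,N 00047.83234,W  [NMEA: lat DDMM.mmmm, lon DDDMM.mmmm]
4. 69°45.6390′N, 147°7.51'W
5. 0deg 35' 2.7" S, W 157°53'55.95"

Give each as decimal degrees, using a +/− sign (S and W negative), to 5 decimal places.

Point 1:
  Lat: 2′ + 44″ = 2.73333′; 64 + 2.73333/60 = 64.045556
  N ⇒ keep positive
  Longitude: 67 + 47/60 + 42.6/3600 = 67.795167
  hemisphere W, so the sign is −
Point 2:
  Lat: split at 2 digits → 70° and 44.92542′; 70 + 44.92542/60 = 70.748757
  N ⇒ keep positive
  Lon: split at 3 digits → 112° and 52.3188′; 112 + 52.3188/60 = 112.871980
  E ⇒ keep positive
Point 3:
  φ: split at 2 digits → 05° and 29.677′; 5 + 29.677/60 = 5.494617
  N → positive
  Lon: split at 3 digits → 000° and 47.83234′; 0 + 47.83234/60 = 0.797206
  W → negative
Point 4:
  Lat: 45.639′ = 0.760650°; total 69.760650
  N → positive
  λ: 147 + 7.51/60 = 147.125167
  W → negative
Point 5:
  φ: 0° + 35/60 + 2.7/3600 = 0 + 0.583333 + 0.000750 = 0.584083
  S ⇒ negate
  Lon: 157 + 53/60 + 55.95/3600 = 157.898875
  W ⇒ negate

1. 64.04556, -67.79517
2. 70.74876, 112.87198
3. 5.49462, -0.79721
4. 69.76065, -147.12517
5. -0.58408, -157.89888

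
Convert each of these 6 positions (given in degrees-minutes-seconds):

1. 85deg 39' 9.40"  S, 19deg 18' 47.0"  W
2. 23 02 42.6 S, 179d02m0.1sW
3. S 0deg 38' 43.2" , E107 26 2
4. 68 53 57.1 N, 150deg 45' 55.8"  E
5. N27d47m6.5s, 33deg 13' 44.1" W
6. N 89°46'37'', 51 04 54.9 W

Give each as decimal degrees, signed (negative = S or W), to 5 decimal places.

1. -85.65261, -19.31306
2. -23.04517, -179.03336
3. -0.64533, 107.43389
4. 68.89919, 150.76550
5. 27.78514, -33.22892
6. 89.77694, -51.08192

Point 1:
  Lat: 85 + 39/60 + 9.4/3600 = 85.652611
  hemisphere S, so the sign is −
  Longitude: 19° + 18/60 + 47/3600 = 19 + 0.300000 + 0.013056 = 19.313056
  W ⇒ negate
Point 2:
  Lat: 23° + 2/60 + 42.6/3600 = 23 + 0.033333 + 0.011833 = 23.045167
  hemisphere S, so the sign is −
  Longitude: 2′ + 0.1″ = 2.00167′; 179 + 2.00167/60 = 179.033361
  hemisphere W, so the sign is −
Point 3:
  Latitude: 0 + 38/60 + 43.2/3600 = 0.645333
  S → negative
  Longitude: 107 + 26/60 + 2/3600 = 107.433889
  E → positive
Point 4:
  Latitude: 68° + 53/60 + 57.1/3600 = 68 + 0.883333 + 0.015861 = 68.899194
  N ⇒ keep positive
  Longitude: 150 + 45/60 + 55.8/3600 = 150.765500
  E ⇒ keep positive
Point 5:
  Latitude: 27 + 47/60 + 6.5/3600 = 27.785139
  N → positive
  Longitude: 33° + 13/60 + 44.1/3600 = 33 + 0.216667 + 0.012250 = 33.228917
  W → negative
Point 6:
  Latitude: 89 + 46/60 + 37/3600 = 89.776944
  N → positive
  Lon: 51° + 4/60 + 54.9/3600 = 51 + 0.066667 + 0.015250 = 51.081917
  W ⇒ negate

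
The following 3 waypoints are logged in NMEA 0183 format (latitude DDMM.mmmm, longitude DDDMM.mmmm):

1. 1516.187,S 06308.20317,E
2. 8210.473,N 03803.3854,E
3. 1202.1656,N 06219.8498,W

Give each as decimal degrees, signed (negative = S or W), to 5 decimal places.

1. -15.26978, 63.13672
2. 82.17455, 38.05642
3. 12.03609, -62.33083

Point 1:
  Lat: split at 2 digits → 15° and 16.187′; 15 + 16.187/60 = 15.269783
  S ⇒ negate
  Longitude: degrees = first 3 digits = 63, minutes = 8.20317; 63 + 8.20317/60 = 63.136720
  E ⇒ keep positive
Point 2:
  φ: split at 2 digits → 82° and 10.473′; 82 + 10.473/60 = 82.174550
  N → positive
  λ: degrees = first 3 digits = 38, minutes = 3.3854; 38 + 3.3854/60 = 38.056423
  E ⇒ keep positive
Point 3:
  Lat: split at 2 digits → 12° and 2.1656′; 12 + 2.1656/60 = 12.036093
  N ⇒ keep positive
  Longitude: degrees = first 3 digits = 62, minutes = 19.8498; 62 + 19.8498/60 = 62.330830
  W ⇒ negate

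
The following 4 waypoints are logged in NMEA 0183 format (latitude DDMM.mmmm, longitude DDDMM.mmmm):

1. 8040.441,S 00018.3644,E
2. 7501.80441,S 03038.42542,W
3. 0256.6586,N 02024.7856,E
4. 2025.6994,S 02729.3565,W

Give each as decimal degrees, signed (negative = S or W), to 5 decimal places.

Point 1:
  φ: degrees = first 2 digits = 80, minutes = 40.441; 80 + 40.441/60 = 80.674017
  hemisphere S, so the sign is −
  Lon: split at 3 digits → 000° and 18.3644′; 0 + 18.3644/60 = 0.306073
  E ⇒ keep positive
Point 2:
  φ: split at 2 digits → 75° and 1.80441′; 75 + 1.80441/60 = 75.030074
  hemisphere S, so the sign is −
  λ: degrees = first 3 digits = 30, minutes = 38.42542; 30 + 38.42542/60 = 30.640424
  W → negative
Point 3:
  φ: degrees = first 2 digits = 2, minutes = 56.6586; 2 + 56.6586/60 = 2.944310
  N ⇒ keep positive
  Lon: split at 3 digits → 020° and 24.7856′; 20 + 24.7856/60 = 20.413093
  E → positive
Point 4:
  φ: degrees = first 2 digits = 20, minutes = 25.6994; 20 + 25.6994/60 = 20.428323
  S ⇒ negate
  Lon: split at 3 digits → 027° and 29.3565′; 27 + 29.3565/60 = 27.489275
  W ⇒ negate

1. -80.67402, 0.30607
2. -75.03007, -30.64042
3. 2.94431, 20.41309
4. -20.42832, -27.48928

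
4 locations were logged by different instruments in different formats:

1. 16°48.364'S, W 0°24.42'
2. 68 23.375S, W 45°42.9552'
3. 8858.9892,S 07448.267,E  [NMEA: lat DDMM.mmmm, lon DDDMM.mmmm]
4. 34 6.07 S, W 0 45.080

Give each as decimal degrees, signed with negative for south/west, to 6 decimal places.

Point 1:
  φ: 16 + 48.364/60 = 16.8060667
  hemisphere S, so the sign is −
  Lon: 0 + 24.42/60 = 0.4070000
  W ⇒ negate
Point 2:
  Latitude: 23.375′ = 0.389583°; total 68.3895833
  S ⇒ negate
  Longitude: 45 + 42.9552/60 = 45.7159200
  hemisphere W, so the sign is −
Point 3:
  φ: split at 2 digits → 88° and 58.9892′; 88 + 58.9892/60 = 88.9831533
  S → negative
  λ: split at 3 digits → 074° and 48.267′; 74 + 48.267/60 = 74.8044500
  E → positive
Point 4:
  Lat: 34 + 6.07/60 = 34.1011667
  hemisphere S, so the sign is −
  λ: 0 + 45.08/60 = 0.7513333
  W ⇒ negate

1. -16.806067, -0.407000
2. -68.389583, -45.715920
3. -88.983153, 74.804450
4. -34.101167, -0.751333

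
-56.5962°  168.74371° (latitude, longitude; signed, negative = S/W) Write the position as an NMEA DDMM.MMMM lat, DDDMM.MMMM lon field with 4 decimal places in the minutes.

Latitude is negative → S; |value| = 56.596200
φ: minutes = (56.596200 − 56) × 60 = 35.772000
Lon: fractional part 0.743710 → 44.622600 minutes

5635.7720,S / 16844.6226,E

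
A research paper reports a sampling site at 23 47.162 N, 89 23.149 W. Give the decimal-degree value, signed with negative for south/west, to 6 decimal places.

23.786033, -89.385817

Latitude: 23 + 47.162/60 = 23.7860333
N → positive
Longitude: 89 + 23.149/60 = 89.3858167
W → negative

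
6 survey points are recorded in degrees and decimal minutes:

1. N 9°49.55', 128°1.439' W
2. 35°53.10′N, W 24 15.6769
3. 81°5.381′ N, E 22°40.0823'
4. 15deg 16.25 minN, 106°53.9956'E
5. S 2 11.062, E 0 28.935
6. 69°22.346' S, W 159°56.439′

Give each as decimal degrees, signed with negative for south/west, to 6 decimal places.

1. 9.825833, -128.023983
2. 35.885000, -24.261282
3. 81.089683, 22.668038
4. 15.270833, 106.899927
5. -2.184367, 0.482250
6. -69.372433, -159.940650

Point 1:
  Latitude: 49.55′ = 0.825833°; total 9.8258333
  N ⇒ keep positive
  λ: 1.439′ = 0.023983°; total 128.0239833
  W → negative
Point 2:
  Lat: 35 + 53.1/60 = 35.8850000
  N → positive
  λ: 24 + 15.6769/60 = 24.2612817
  hemisphere W, so the sign is −
Point 3:
  Lat: 81 + 5.381/60 = 81.0896833
  N ⇒ keep positive
  λ: 40.0823′ = 0.668038°; total 22.6680383
  E → positive
Point 4:
  φ: 15 + 16.25/60 = 15.2708333
  N ⇒ keep positive
  Longitude: 106 + 53.9956/60 = 106.8999267
  E ⇒ keep positive
Point 5:
  Latitude: 11.062′ = 0.184367°; total 2.1843667
  S → negative
  λ: 28.935′ = 0.482250°; total 0.4822500
  E ⇒ keep positive
Point 6:
  Lat: 69 + 22.346/60 = 69.3724333
  S ⇒ negate
  Longitude: 56.439′ = 0.940650°; total 159.9406500
  W → negative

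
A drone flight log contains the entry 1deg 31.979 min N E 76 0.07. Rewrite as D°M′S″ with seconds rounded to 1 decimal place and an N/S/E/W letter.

Lat: fractional minutes 0.97900 × 60 = 58.740″
λ: fractional minutes 0.07000 × 60 = 4.200″

1°31′58.7″ N, 76°00′4.2″ E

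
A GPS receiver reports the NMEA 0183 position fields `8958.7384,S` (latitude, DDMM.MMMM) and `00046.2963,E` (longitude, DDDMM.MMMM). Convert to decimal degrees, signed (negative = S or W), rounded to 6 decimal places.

-89.978973, 0.771605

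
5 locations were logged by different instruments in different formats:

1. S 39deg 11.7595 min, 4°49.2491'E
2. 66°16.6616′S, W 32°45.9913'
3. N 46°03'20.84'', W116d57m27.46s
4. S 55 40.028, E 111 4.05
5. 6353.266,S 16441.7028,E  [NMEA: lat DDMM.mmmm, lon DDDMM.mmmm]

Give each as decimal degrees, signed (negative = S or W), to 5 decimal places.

Point 1:
  φ: 11.7595′ = 0.195992°; total 39.195992
  S ⇒ negate
  Longitude: 49.2491′ = 0.820818°; total 4.820818
  E → positive
Point 2:
  Lat: 16.6616′ = 0.277693°; total 66.277693
  S → negative
  Longitude: 32 + 45.9913/60 = 32.766522
  W ⇒ negate
Point 3:
  Latitude: 3′ + 20.84″ = 3.34733′; 46 + 3.34733/60 = 46.055789
  N ⇒ keep positive
  Lon: 116° + 57/60 + 27.46/3600 = 116 + 0.950000 + 0.007628 = 116.957628
  W ⇒ negate
Point 4:
  Latitude: 40.028′ = 0.667133°; total 55.667133
  S ⇒ negate
  λ: 111 + 4.05/60 = 111.067500
  E → positive
Point 5:
  Latitude: split at 2 digits → 63° and 53.266′; 63 + 53.266/60 = 63.887767
  hemisphere S, so the sign is −
  λ: degrees = first 3 digits = 164, minutes = 41.7028; 164 + 41.7028/60 = 164.695047
  E → positive

1. -39.19599, 4.82082
2. -66.27769, -32.76652
3. 46.05579, -116.95763
4. -55.66713, 111.06750
5. -63.88777, 164.69505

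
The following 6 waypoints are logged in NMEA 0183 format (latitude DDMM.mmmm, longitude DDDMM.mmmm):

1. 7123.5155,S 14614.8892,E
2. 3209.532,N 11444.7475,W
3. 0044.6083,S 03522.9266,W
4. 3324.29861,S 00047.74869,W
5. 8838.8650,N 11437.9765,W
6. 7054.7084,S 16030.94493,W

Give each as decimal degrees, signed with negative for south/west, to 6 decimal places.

Point 1:
  φ: split at 2 digits → 71° and 23.5155′; 71 + 23.5155/60 = 71.3919250
  hemisphere S, so the sign is −
  Lon: degrees = first 3 digits = 146, minutes = 14.8892; 146 + 14.8892/60 = 146.2481533
  E → positive
Point 2:
  φ: split at 2 digits → 32° and 9.532′; 32 + 9.532/60 = 32.1588667
  N → positive
  Longitude: degrees = first 3 digits = 114, minutes = 44.7475; 114 + 44.7475/60 = 114.7457917
  W → negative
Point 3:
  Latitude: split at 2 digits → 00° and 44.6083′; 0 + 44.6083/60 = 0.7434717
  S ⇒ negate
  Longitude: degrees = first 3 digits = 35, minutes = 22.9266; 35 + 22.9266/60 = 35.3821100
  W → negative
Point 4:
  φ: degrees = first 2 digits = 33, minutes = 24.29861; 33 + 24.29861/60 = 33.4049768
  hemisphere S, so the sign is −
  Longitude: split at 3 digits → 000° and 47.74869′; 0 + 47.74869/60 = 0.7958115
  W ⇒ negate
Point 5:
  Latitude: split at 2 digits → 88° and 38.865′; 88 + 38.865/60 = 88.6477500
  N ⇒ keep positive
  Longitude: degrees = first 3 digits = 114, minutes = 37.9765; 114 + 37.9765/60 = 114.6329417
  hemisphere W, so the sign is −
Point 6:
  Lat: degrees = first 2 digits = 70, minutes = 54.7084; 70 + 54.7084/60 = 70.9118067
  S ⇒ negate
  Lon: degrees = first 3 digits = 160, minutes = 30.94493; 160 + 30.94493/60 = 160.5157488
  W ⇒ negate

1. -71.391925, 146.248153
2. 32.158867, -114.745792
3. -0.743472, -35.382110
4. -33.404977, -0.795812
5. 88.647750, -114.632942
6. -70.911807, -160.515749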